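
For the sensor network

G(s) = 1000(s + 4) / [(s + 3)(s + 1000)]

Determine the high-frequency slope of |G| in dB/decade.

Each pole contributes −20 dB/decade at high frequency; each zero contributes +20 dB/decade.
Net: 1 zero(s) − 2 pole(s) → -20 dB/decade.

-20 dB/decade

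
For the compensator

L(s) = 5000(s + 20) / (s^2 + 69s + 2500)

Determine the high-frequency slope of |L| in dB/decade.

Each pole contributes −20 dB/decade at high frequency; each zero contributes +20 dB/decade.
Net: 1 zero(s) − 2 pole(s) → -20 dB/decade.

-20 dB/decade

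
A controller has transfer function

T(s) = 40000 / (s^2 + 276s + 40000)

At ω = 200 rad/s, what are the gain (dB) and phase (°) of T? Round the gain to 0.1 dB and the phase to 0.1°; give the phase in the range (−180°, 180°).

At s = jω = j200:
quadratic: (j200)² + 276·j200 + 40000 = 0 + j55200 → |·| ≈ 55200, ∠ ≈ 90.00°
|T| = 40000 / 55200 ≈ 0.72464
Gain = 20 log₁₀(0.72464) ≈ -2.80 dB
∠T = 0.00° − 90.00° = -90.00°

-2.8 dB, -90.0°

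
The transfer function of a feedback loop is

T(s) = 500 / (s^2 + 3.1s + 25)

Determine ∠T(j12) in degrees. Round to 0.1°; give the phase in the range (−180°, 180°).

At s = jω = j12:
quadratic: (j12)² + 3.1·j12 + 25 = -119 + j37.2 → |·| ≈ 124.68, ∠ ≈ 162.64°
∠T = 0.00° − 162.64° = -162.64°

-162.6°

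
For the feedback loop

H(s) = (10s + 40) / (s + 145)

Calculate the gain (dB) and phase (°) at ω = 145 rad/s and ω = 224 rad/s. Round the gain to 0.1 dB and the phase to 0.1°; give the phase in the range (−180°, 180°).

Substitute s = j145:
Numerator: 10(j145) + 40 = 40 + j1450
Denominator: (j145) + 145 = 145 + j145
|N| = √(40² + 1450²) ≈ 1450.6, ∠N ≈ 88.42°
|D| = √(145² + 145²) ≈ 205.06, ∠D ≈ 45.00°
|H| = 1450.6 / 205.06 ≈ 7.074
Gain = 20 log₁₀(7.074) ≈ 16.99 dB
∠H = 88.42° − 45.00° = 43.42°

Substitute s = j224:
Numerator: 10(j224) + 40 = 40 + j2240
Denominator: (j224) + 145 = 145 + j224
|N| = √(40² + 2240²) ≈ 2240.4, ∠N ≈ 88.98°
|D| = √(145² + 224²) ≈ 266.84, ∠D ≈ 57.08°
|H| = 2240.4 / 266.84 ≈ 8.396
Gain = 20 log₁₀(8.396) ≈ 18.48 dB
∠H = 88.98° − 57.08° = 31.90°

ω = 145: 17.0 dB, 43.4°; ω = 224: 18.5 dB, 31.9°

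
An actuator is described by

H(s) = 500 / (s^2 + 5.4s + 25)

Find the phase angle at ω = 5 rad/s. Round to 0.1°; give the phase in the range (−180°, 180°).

At s = jω = j5:
quadratic: (j5)² + 5.4·j5 + 25 = 0 + j27 → |·| ≈ 27, ∠ ≈ 90.00°
∠H = 0.00° − 90.00° = -90.00°

-90.0°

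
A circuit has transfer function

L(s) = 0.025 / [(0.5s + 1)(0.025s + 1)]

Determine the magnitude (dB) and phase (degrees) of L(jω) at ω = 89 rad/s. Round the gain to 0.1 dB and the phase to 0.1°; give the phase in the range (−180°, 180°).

-72.8 dB, -154.5°

At ω = 89 rad/s:
pole (1 + j89·0.5) = 1 + j44.5 → |·| ≈ 44.511, ∠ ≈ 88.71°
pole (1 + j89·0.025) = 1 + j2.225 → |·| ≈ 2.4394, ∠ ≈ 65.80°
|L| = 0.025 · 1 / (44.511 · 2.4394) ≈ 0.00023024
Gain = 20 log₁₀(0.00023024) ≈ -72.76 dB
∠L = (0°) − (88.71° + 65.80°) = -154.51°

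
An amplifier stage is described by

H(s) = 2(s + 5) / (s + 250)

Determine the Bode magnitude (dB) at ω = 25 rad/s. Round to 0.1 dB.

-13.9 dB

At s = jω = j25:
zero (s+5): 5 + j25 → |·| = √(5²+25²) = √650 ≈ 25.495, ∠ = arctan(25/5) ≈ 78.69°
pole (s+250): 250 + j25 → |·| = √(250²+25²) = √63125 ≈ 251.25, ∠ = arctan(25/250) ≈ 5.71°
|H| = 2 · 25.495 / 251.25 ≈ 0.20295
Gain = 20 log₁₀(0.20295) ≈ -13.85 dB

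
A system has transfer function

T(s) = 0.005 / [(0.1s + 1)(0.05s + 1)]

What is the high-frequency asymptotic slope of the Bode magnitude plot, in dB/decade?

-40 dB/decade

Each pole contributes −20 dB/decade at high frequency; each zero contributes +20 dB/decade.
Net: 0 zero(s) − 2 pole(s) → -40 dB/decade.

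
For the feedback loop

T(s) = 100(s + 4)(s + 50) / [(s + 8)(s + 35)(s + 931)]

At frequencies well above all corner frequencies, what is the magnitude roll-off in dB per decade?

-20 dB/decade

Each pole contributes −20 dB/decade at high frequency; each zero contributes +20 dB/decade.
Net: 2 zero(s) − 3 pole(s) → -20 dB/decade.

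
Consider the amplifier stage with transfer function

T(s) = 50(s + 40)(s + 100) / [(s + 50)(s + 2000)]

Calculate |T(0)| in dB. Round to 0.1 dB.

6.0 dB

T(0) = 50·40·100 / (50·2000) = 2
20 log₁₀(2) ≈ 6.02 dB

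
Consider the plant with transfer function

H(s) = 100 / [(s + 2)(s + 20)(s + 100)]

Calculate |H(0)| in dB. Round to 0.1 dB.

H(0) = 100 / (2·20·100) = 0.025
20 log₁₀(0.025) ≈ -32.04 dB

-32.0 dB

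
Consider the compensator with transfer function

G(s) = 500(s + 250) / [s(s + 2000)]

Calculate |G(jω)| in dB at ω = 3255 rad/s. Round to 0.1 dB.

At s = jω = j3255:
zero (s+250): 250 + j3255 → |·| = √(250²+3255²) = √10657525 ≈ 3264.6, ∠ = arctan(3255/250) ≈ 85.61°
pole (s+2000): 2000 + j3255 → |·| = √(2000²+3255²) = √14595025 ≈ 3820.3, ∠ = arctan(3255/2000) ≈ 58.43°
pole at origin: |s| = 3255, ∠ = 90.00° (in denominator)
|G| = 500 · 3264.6 / 1.2435e+07 ≈ 0.13127
Gain = 20 log₁₀(0.13127) ≈ -17.64 dB

-17.6 dB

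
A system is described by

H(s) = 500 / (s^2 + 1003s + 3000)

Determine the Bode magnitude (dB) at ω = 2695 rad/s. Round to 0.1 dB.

Substitute s = j2695:
Numerator: 500 = 500 + j0
Denominator: (j2695)^2 + 1003(j2695) + 3000 = -7260025 + j2703085
|N| = √(500² + 0²) ≈ 500, ∠N ≈ 0.00°
|D| = √(7260025² + 2703085²) ≈ 7.7469e+06, ∠D ≈ 159.58°
|H| = 500 / 7.7469e+06 ≈ 6.4542e-05
Gain = 20 log₁₀(6.4542e-05) ≈ -83.80 dB

-83.8 dB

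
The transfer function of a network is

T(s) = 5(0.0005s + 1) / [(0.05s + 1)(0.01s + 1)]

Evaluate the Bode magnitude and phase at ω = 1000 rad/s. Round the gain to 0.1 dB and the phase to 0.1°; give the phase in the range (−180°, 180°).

-39.1 dB, -146.6°

At ω = 1000 rad/s:
zero (1 + j1000·0.0005) = 1 + j0.5 → |·| ≈ 1.118, ∠ ≈ 26.57°
pole (1 + j1000·0.05) = 1 + j50 → |·| ≈ 50.01, ∠ ≈ 88.85°
pole (1 + j1000·0.01) = 1 + j10 → |·| ≈ 10.05, ∠ ≈ 84.29°
|T| = 5 · 1.118 / (50.01 · 10.05) ≈ 0.011122
Gain = 20 log₁₀(0.011122) ≈ -39.08 dB
∠T = (26.57°) − (88.85° + 84.29°) = -146.57°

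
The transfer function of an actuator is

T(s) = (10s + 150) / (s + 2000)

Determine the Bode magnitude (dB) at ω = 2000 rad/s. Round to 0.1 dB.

Substitute s = j2000:
Numerator: 10(j2000) + 150 = 150 + j20000
Denominator: (j2000) + 2000 = 2000 + j2000
|N| = √(150² + 20000²) ≈ 20001, ∠N ≈ 89.57°
|D| = √(2000² + 2000²) ≈ 2828.4, ∠D ≈ 45.00°
|T| = 20001 / 2828.4 ≈ 7.0715
Gain = 20 log₁₀(7.0715) ≈ 16.99 dB

17.0 dB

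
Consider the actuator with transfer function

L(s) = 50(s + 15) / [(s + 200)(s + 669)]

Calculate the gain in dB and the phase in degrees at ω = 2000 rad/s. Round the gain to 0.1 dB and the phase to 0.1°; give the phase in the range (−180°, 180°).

At s = jω = j2000:
zero (s+15): 15 + j2000 → |·| = √(15²+2000²) = √4000225 ≈ 2000.1, ∠ = arctan(2000/15) ≈ 89.57°
pole (s+200): 200 + j2000 → |·| = √(200²+2000²) = √4040000 ≈ 2010, ∠ = arctan(2000/200) ≈ 84.29°
pole (s+669): 669 + j2000 → |·| = √(669²+2000²) = √4447561 ≈ 2108.9, ∠ = arctan(2000/669) ≈ 71.50°
|L| = 50 · 2000.1 / 4.2389e+06 ≈ 0.023592
Gain = 20 log₁₀(0.023592) ≈ -32.54 dB
∠L = 89.57° − 155.79° = -66.22°

-32.5 dB, -66.2°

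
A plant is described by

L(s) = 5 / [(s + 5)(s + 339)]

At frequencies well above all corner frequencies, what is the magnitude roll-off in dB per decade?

-40 dB/decade

Each pole contributes −20 dB/decade at high frequency; each zero contributes +20 dB/decade.
Net: 0 zero(s) − 2 pole(s) → -40 dB/decade.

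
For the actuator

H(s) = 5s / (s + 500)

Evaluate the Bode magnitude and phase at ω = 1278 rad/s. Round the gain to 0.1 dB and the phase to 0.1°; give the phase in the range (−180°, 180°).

13.4 dB, 21.4°

At s = jω = j1278:
zero at origin: s = j1278 → |·| = 1278, ∠ = 90.00°
pole (s+500): 500 + j1278 → |·| = √(500²+1278²) = √1883284 ≈ 1372.3, ∠ = arctan(1278/500) ≈ 68.63°
|H| = 5 · 1278 / 1372.3 ≈ 4.6564
Gain = 20 log₁₀(4.6564) ≈ 13.36 dB
∠H = 90.00° − 68.63° = 21.37°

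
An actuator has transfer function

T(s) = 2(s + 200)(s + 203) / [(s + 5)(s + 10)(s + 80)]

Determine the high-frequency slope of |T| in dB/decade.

Each pole contributes −20 dB/decade at high frequency; each zero contributes +20 dB/decade.
Net: 2 zero(s) − 3 pole(s) → -20 dB/decade.

-20 dB/decade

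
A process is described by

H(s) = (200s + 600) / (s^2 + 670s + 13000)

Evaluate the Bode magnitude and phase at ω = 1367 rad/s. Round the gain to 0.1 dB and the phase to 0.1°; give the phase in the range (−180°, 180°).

-17.6 dB, -63.9°

Substitute s = j1367:
Numerator: 200(j1367) + 600 = 600 + j273400
Denominator: (j1367)^2 + 670(j1367) + 13000 = -1855689 + j915890
|N| = √(600² + 273400²) ≈ 2.734e+05, ∠N ≈ 89.87°
|D| = √(1855689² + 915890²) ≈ 2.0694e+06, ∠D ≈ 153.73°
|H| = 2.734e+05 / 2.0694e+06 ≈ 0.13212
Gain = 20 log₁₀(0.13212) ≈ -17.58 dB
∠H = 89.87° − 153.73° = -63.86°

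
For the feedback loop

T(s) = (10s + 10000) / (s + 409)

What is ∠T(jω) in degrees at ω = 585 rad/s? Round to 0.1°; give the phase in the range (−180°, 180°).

Substitute s = j585:
Numerator: 10(j585) + 10000 = 10000 + j5850
Denominator: (j585) + 409 = 409 + j585
|N| = √(10000² + 5850²) ≈ 11585, ∠N ≈ 30.33°
|D| = √(409² + 585²) ≈ 713.8, ∠D ≈ 55.04°
∠T = 30.33° − 55.04° = -24.71°

-24.7°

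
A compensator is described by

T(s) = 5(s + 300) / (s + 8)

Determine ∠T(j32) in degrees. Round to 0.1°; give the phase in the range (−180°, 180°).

-69.9°

At s = jω = j32:
zero (s+300): 300 + j32 → |·| = √(300²+32²) = √91024 ≈ 301.7, ∠ = arctan(32/300) ≈ 6.09°
pole (s+8): 8 + j32 → |·| = √(8²+32²) = √1088 ≈ 32.985, ∠ = arctan(32/8) ≈ 75.96°
∠T = 6.09° − 75.96° = -69.87°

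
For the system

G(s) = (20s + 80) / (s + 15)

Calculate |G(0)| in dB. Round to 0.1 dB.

14.5 dB

G(0) = 80 / 15 ≈ 5.3333
20 log₁₀(5.3333) ≈ 14.54 dB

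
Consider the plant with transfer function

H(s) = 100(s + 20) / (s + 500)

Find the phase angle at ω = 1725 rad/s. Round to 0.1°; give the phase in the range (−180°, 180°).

At s = jω = j1725:
zero (s+20): 20 + j1725 → |·| = √(20²+1725²) = √2976025 ≈ 1725.1, ∠ = arctan(1725/20) ≈ 89.34°
pole (s+500): 500 + j1725 → |·| = √(500²+1725²) = √3225625 ≈ 1796, ∠ = arctan(1725/500) ≈ 73.84°
∠H = 89.34° − 73.84° = 15.50°

15.5°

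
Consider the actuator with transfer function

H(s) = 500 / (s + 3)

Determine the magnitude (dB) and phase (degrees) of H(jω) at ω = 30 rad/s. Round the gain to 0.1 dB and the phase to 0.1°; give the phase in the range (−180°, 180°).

24.4 dB, -84.3°

At s = jω = j30:
pole (s+3): 3 + j30 → |·| = √(3²+30²) = √909 ≈ 30.15, ∠ = arctan(30/3) ≈ 84.29°
|H| = 500 / 30.15 ≈ 16.584
Gain = 20 log₁₀(16.584) ≈ 24.39 dB
∠H = 0.00° − 84.29° = -84.29°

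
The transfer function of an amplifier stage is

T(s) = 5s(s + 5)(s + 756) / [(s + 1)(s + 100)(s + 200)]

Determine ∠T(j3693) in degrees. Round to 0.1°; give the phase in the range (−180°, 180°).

At s = jω = j3693:
zero (s+5): 5 + j3693 → |·| = √(5²+3693²) = √13638274 ≈ 3693, ∠ = arctan(3693/5) ≈ 89.92°
zero (s+756): 756 + j3693 → |·| = √(756²+3693²) = √14209785 ≈ 3769.6, ∠ = arctan(3693/756) ≈ 78.43°
zero at origin: s = j3693 → |·| = 3693, ∠ = 90.00°
pole (s+1): 1 + j3693 → |·| = √(1²+3693²) = √13638250 ≈ 3693, ∠ = arctan(3693/1) ≈ 89.98°
pole (s+100): 100 + j3693 → |·| = √(100²+3693²) = √13648249 ≈ 3694.4, ∠ = arctan(3693/100) ≈ 88.45°
pole (s+200): 200 + j3693 → |·| = √(200²+3693²) = √13678249 ≈ 3698.4, ∠ = arctan(3693/200) ≈ 86.90°
∠T = 258.35° − 265.33° = -6.98°

-7.0°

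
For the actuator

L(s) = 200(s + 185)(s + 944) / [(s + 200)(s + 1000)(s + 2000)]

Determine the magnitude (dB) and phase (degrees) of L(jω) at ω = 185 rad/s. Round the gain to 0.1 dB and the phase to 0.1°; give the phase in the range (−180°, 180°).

-20.9 dB, -2.4°

At s = jω = j185:
zero (s+185): 185 + j185 → |·| = √(185²+185²) = √68450 ≈ 261.63, ∠ = arctan(185/185) ≈ 45.00°
zero (s+944): 944 + j185 → |·| = √(944²+185²) = √925361 ≈ 961.96, ∠ = arctan(185/944) ≈ 11.09°
pole (s+200): 200 + j185 → |·| = √(200²+185²) = √74225 ≈ 272.44, ∠ = arctan(185/200) ≈ 42.77°
pole (s+1000): 1000 + j185 → |·| = √(1000²+185²) = √1034225 ≈ 1017, ∠ = arctan(185/1000) ≈ 10.48°
pole (s+2000): 2000 + j185 → |·| = √(2000²+185²) = √4034225 ≈ 2008.5, ∠ = arctan(185/2000) ≈ 5.28°
|L| = 200 · 2.5168e+05 / 5.565e+08 ≈ 0.090451
Gain = 20 log₁₀(0.090451) ≈ -20.87 dB
∠L = 56.09° − 58.53° = -2.44°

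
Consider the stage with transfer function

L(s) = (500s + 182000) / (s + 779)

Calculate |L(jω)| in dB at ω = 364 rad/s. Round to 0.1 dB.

49.5 dB

Substitute s = j364:
Numerator: 500(j364) + 182000 = 182000 + j182000
Denominator: (j364) + 779 = 779 + j364
|N| = √(182000² + 182000²) ≈ 2.5739e+05, ∠N ≈ 45.00°
|D| = √(779² + 364²) ≈ 859.85, ∠D ≈ 25.05°
|L| = 2.5739e+05 / 859.85 ≈ 299.34
Gain = 20 log₁₀(299.34) ≈ 49.52 dB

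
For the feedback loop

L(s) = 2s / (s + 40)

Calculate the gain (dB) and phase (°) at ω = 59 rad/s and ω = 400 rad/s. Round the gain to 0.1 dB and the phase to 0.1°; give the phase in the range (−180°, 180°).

At s = jω = j59:
zero at origin: s = j59 → |·| = 59, ∠ = 90.00°
pole (s+40): 40 + j59 → |·| = √(40²+59²) = √5081 ≈ 71.281, ∠ = arctan(59/40) ≈ 55.86°
|L| = 2 · 59 / 71.281 ≈ 1.6554
Gain = 20 log₁₀(1.6554) ≈ 4.38 dB
∠L = 90.00° − 55.86° = 34.14°

At s = jω = j400:
zero at origin: s = j400 → |·| = 400, ∠ = 90.00°
pole (s+40): 40 + j400 → |·| = √(40²+400²) = √161600 ≈ 402, ∠ = arctan(400/40) ≈ 84.29°
|L| = 2 · 400 / 402 ≈ 1.99
Gain = 20 log₁₀(1.99) ≈ 5.98 dB
∠L = 90.00° − 84.29° = 5.71°

ω = 59: 4.4 dB, 34.1°; ω = 400: 6.0 dB, 5.7°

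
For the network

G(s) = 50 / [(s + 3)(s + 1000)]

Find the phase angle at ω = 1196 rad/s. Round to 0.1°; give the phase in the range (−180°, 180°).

At s = jω = j1196:
pole (s+3): 3 + j1196 → |·| = √(3²+1196²) = √1430425 ≈ 1196, ∠ = arctan(1196/3) ≈ 89.86°
pole (s+1000): 1000 + j1196 → |·| = √(1000²+1196²) = √2430416 ≈ 1559, ∠ = arctan(1196/1000) ≈ 50.10°
∠G = 0.00° − 139.96° = -139.96°

-140.0°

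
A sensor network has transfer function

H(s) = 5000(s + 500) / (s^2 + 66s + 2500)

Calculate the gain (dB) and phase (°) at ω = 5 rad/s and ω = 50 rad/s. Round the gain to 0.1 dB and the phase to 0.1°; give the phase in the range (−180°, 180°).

At s = jω = j5:
zero (s+500): 500 + j5 → |·| = √(500²+5²) = √250025 ≈ 500.02, ∠ = arctan(5/500) ≈ 0.57°
quadratic: (j5)² + 66·j5 + 2500 = 2475 + j330 → |·| ≈ 2496.9, ∠ ≈ 7.59°
|H| = 5000 · 500.02 / 2496.9 ≈ 1001.3
Gain = 20 log₁₀(1001.3) ≈ 60.01 dB
∠H = 0.57° − 7.59° = -7.02°

At s = jω = j50:
zero (s+500): 500 + j50 → |·| = √(500²+50²) = √252500 ≈ 502.49, ∠ = arctan(50/500) ≈ 5.71°
quadratic: (j50)² + 66·j50 + 2500 = 0 + j3300 → |·| ≈ 3300, ∠ ≈ 90.00°
|H| = 5000 · 502.49 / 3300 ≈ 761.35
Gain = 20 log₁₀(761.35) ≈ 57.63 dB
∠H = 5.71° − 90.00° = -84.29°

ω = 5: 60.0 dB, -7.0°; ω = 50: 57.6 dB, -84.3°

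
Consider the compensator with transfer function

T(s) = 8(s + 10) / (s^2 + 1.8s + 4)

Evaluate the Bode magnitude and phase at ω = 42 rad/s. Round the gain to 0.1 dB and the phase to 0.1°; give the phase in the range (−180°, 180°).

-14.2 dB, -100.9°

At s = jω = j42:
zero (s+10): 10 + j42 → |·| = √(10²+42²) = √1864 ≈ 43.174, ∠ = arctan(42/10) ≈ 76.61°
quadratic: (j42)² + 1.8·j42 + 4 = -1760 + j75.6 → |·| ≈ 1761.6, ∠ ≈ 177.54°
|T| = 8 · 43.174 / 1761.6 ≈ 0.19607
Gain = 20 log₁₀(0.19607) ≈ -14.15 dB
∠T = 76.61° − 177.54° = -100.93°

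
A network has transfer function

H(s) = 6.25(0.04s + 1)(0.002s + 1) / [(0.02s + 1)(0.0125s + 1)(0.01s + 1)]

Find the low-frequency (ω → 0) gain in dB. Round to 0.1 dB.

15.9 dB

H(0) = 6.25 · 1 / 1 = 6.25
20 log₁₀(6.25) ≈ 15.92 dB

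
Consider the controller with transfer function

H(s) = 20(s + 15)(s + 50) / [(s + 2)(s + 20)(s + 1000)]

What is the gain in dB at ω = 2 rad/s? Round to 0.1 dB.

-11.5 dB

At s = jω = j2:
zero (s+15): 15 + j2 → |·| = √(15²+2²) = √229 ≈ 15.133, ∠ = arctan(2/15) ≈ 7.59°
zero (s+50): 50 + j2 → |·| = √(50²+2²) = √2504 ≈ 50.04, ∠ = arctan(2/50) ≈ 2.29°
pole (s+2): 2 + j2 → |·| = √(2²+2²) = √8 ≈ 2.8284, ∠ = arctan(2/2) ≈ 45.00°
pole (s+20): 20 + j2 → |·| = √(20²+2²) = √404 ≈ 20.1, ∠ = arctan(2/20) ≈ 5.71°
pole (s+1000): 1000 + j2 → |·| = √(1000²+2²) = √1000004 ≈ 1000, ∠ = arctan(2/1000) ≈ 0.11°
|H| = 20 · 757.26 / 56851 ≈ 0.2664
Gain = 20 log₁₀(0.2664) ≈ -11.49 dB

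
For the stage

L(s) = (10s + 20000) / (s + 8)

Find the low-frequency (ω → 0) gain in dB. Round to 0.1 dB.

L(0) = 20000 / 8 = 2500
20 log₁₀(2500) ≈ 67.96 dB

68.0 dB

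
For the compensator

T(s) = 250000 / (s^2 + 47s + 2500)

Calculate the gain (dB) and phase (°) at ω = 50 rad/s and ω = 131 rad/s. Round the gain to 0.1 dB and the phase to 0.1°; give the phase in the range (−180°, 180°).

ω = 50: 40.5 dB, -90.0°; ω = 131: 23.9 dB, -157.2°

At s = jω = j50:
quadratic: (j50)² + 47·j50 + 2500 = 0 + j2350 → |·| ≈ 2350, ∠ ≈ 90.00°
|T| = 250000 / 2350 ≈ 106.38
Gain = 20 log₁₀(106.38) ≈ 40.54 dB
∠T = 0.00° − 90.00° = -90.00°

At s = jω = j131:
quadratic: (j131)² + 47·j131 + 2500 = -14661 + j6157 → |·| ≈ 15901, ∠ ≈ 157.22°
|T| = 250000 / 15901 ≈ 15.722
Gain = 20 log₁₀(15.722) ≈ 23.93 dB
∠T = 0.00° − 157.22° = -157.22°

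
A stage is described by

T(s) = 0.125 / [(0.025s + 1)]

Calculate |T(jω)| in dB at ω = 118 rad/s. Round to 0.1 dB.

At ω = 118 rad/s:
pole (1 + j118·0.025) = 1 + j2.95 → |·| ≈ 3.1149, ∠ ≈ 71.27°
|T| = 0.125 · 1 / (3.1149) ≈ 0.04013
Gain = 20 log₁₀(0.04013) ≈ -27.93 dB

-27.9 dB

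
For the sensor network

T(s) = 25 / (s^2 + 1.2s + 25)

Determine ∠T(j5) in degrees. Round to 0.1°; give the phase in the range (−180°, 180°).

At s = jω = j5:
quadratic: (j5)² + 1.2·j5 + 25 = 0 + j6 → |·| ≈ 6, ∠ ≈ 90.00°
∠T = 0.00° − 90.00° = -90.00°

-90.0°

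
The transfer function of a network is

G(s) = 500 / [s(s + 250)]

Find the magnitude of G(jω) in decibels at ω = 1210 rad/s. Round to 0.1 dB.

-69.5 dB

At s = jω = j1210:
pole (s+250): 250 + j1210 → |·| = √(250²+1210²) = √1526600 ≈ 1235.6, ∠ = arctan(1210/250) ≈ 78.33°
pole at origin: |s| = 1210, ∠ = 90.00° (in denominator)
|G| = 500 / 1.4951e+06 ≈ 0.00033443
Gain = 20 log₁₀(0.00033443) ≈ -69.51 dB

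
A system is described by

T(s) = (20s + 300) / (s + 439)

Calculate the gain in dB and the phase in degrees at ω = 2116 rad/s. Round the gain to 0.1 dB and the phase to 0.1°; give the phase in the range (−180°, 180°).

Substitute s = j2116:
Numerator: 20(j2116) + 300 = 300 + j42320
Denominator: (j2116) + 439 = 439 + j2116
|N| = √(300² + 42320²) ≈ 42321, ∠N ≈ 89.59°
|D| = √(439² + 2116²) ≈ 2161.1, ∠D ≈ 78.28°
|T| = 42321 / 2161.1 ≈ 19.583
Gain = 20 log₁₀(19.583) ≈ 25.84 dB
∠T = 89.59° − 78.28° = 11.31°

25.8 dB, 11.3°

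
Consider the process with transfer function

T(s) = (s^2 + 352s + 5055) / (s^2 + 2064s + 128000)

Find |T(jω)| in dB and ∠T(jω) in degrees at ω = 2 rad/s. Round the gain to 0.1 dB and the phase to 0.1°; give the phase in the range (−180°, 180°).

Substitute s = j2:
Numerator: (j2)^2 + 352(j2) + 5055 = 5051 + j704
Denominator: (j2)^2 + 2064(j2) + 128000 = 127996 + j4128
|N| = √(5051² + 704²) ≈ 5099.8, ∠N ≈ 7.93°
|D| = √(127996² + 4128²) ≈ 1.2806e+05, ∠D ≈ 1.85°
|T| = 5099.8 / 1.2806e+05 ≈ 0.039824
Gain = 20 log₁₀(0.039824) ≈ -28.00 dB
∠T = 7.93° − 1.85° = 6.08°

-28.0 dB, 6.1°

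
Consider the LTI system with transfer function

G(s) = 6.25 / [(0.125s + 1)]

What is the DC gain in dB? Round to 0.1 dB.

15.9 dB

G(0) = 6.25 · 1 / 1 = 6.25
20 log₁₀(6.25) ≈ 15.92 dB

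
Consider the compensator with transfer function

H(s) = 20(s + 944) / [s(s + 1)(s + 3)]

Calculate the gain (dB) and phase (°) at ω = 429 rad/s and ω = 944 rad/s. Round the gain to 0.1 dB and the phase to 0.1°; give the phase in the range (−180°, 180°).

At s = jω = j429:
zero (s+944): 944 + j429 → |·| = √(944²+429²) = √1075177 ≈ 1036.9, ∠ = arctan(429/944) ≈ 24.44°
pole (s+1): 1 + j429 → |·| = √(1²+429²) = √184042 ≈ 429, ∠ = arctan(429/1) ≈ 89.87°
pole (s+3): 3 + j429 → |·| = √(3²+429²) = √184050 ≈ 429.01, ∠ = arctan(429/3) ≈ 89.60°
pole at origin: |s| = 429, ∠ = 90.00° (in denominator)
|H| = 20 · 1036.9 / 7.8955e+07 ≈ 0.00026266
Gain = 20 log₁₀(0.00026266) ≈ -71.61 dB
∠H = 24.44° − 269.47° = -245.03° ≡ 114.97° (principal value)

At s = jω = j944:
zero (s+944): 944 + j944 → |·| = √(944²+944²) = √1782272 ≈ 1335, ∠ = arctan(944/944) ≈ 45.00°
pole (s+1): 1 + j944 → |·| = √(1²+944²) = √891137 ≈ 944, ∠ = arctan(944/1) ≈ 89.94°
pole (s+3): 3 + j944 → |·| = √(3²+944²) = √891145 ≈ 944, ∠ = arctan(944/3) ≈ 89.82°
pole at origin: |s| = 944, ∠ = 90.00° (in denominator)
|H| = 20 · 1335 / 8.4123e+08 ≈ 3.1739e-05
Gain = 20 log₁₀(3.1739e-05) ≈ -89.97 dB
∠H = 45.00° − 269.76° = -224.76° ≡ 135.24° (principal value)

ω = 429: -71.6 dB, 115.0°; ω = 944: -90.0 dB, 135.2°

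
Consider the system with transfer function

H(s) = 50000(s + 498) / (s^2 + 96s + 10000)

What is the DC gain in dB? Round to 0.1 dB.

H(0) = 50000·498 / 10000 = 2490
20 log₁₀(2490) ≈ 67.92 dB

67.9 dB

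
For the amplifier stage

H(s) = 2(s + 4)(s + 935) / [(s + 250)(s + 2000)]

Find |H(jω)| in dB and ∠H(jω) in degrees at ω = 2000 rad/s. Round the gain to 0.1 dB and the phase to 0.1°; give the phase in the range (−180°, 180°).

3.8 dB, 27.0°

At s = jω = j2000:
zero (s+4): 4 + j2000 → |·| = √(4²+2000²) = √4000016 ≈ 2000, ∠ = arctan(2000/4) ≈ 89.89°
zero (s+935): 935 + j2000 → |·| = √(935²+2000²) = √4874225 ≈ 2207.8, ∠ = arctan(2000/935) ≈ 64.94°
pole (s+250): 250 + j2000 → |·| = √(250²+2000²) = √4062500 ≈ 2015.6, ∠ = arctan(2000/250) ≈ 82.87°
pole (s+2000): 2000 + j2000 → |·| = √(2000²+2000²) = √8000000 ≈ 2828.4, ∠ = arctan(2000/2000) ≈ 45.00°
|H| = 2 · 4.4156e+06 / 5.7009e+06 ≈ 1.5491
Gain = 20 log₁₀(1.5491) ≈ 3.80 dB
∠H = 154.83° − 127.87° = 26.96°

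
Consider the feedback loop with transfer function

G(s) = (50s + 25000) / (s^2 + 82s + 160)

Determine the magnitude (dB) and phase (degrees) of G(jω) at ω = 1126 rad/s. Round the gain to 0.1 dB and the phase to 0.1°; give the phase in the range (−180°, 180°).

-26.3 dB, -109.8°

Substitute s = j1126:
Numerator: 50(j1126) + 25000 = 25000 + j56300
Denominator: (j1126)^2 + 82(j1126) + 160 = -1267716 + j92332
|N| = √(25000² + 56300²) ≈ 61601, ∠N ≈ 66.06°
|D| = √(1267716² + 92332²) ≈ 1.2711e+06, ∠D ≈ 175.83°
|G| = 61601 / 1.2711e+06 ≈ 0.048463
Gain = 20 log₁₀(0.048463) ≈ -26.29 dB
∠G = 66.06° − 175.83° = -109.77°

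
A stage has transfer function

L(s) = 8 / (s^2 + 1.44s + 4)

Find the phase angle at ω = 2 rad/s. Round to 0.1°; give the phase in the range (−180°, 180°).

-90.0°

At s = jω = j2:
quadratic: (j2)² + 1.44·j2 + 4 = 0 + j2.88 → |·| ≈ 2.88, ∠ ≈ 90.00°
∠L = 0.00° − 90.00° = -90.00°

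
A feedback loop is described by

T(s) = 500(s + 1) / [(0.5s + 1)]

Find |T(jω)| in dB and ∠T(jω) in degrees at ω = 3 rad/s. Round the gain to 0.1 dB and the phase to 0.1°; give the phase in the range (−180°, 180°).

At ω = 3 rad/s:
zero (1 + j3·1) = 1 + j3 → |·| ≈ 3.1623, ∠ ≈ 71.57°
pole (1 + j3·0.5) = 1 + j1.5 → |·| ≈ 1.8028, ∠ ≈ 56.31°
|T| = 500 · 3.1623 / (1.8028) ≈ 877.05
Gain = 20 log₁₀(877.05) ≈ 58.86 dB
∠T = (71.57°) − (56.31°) = 15.26°

58.9 dB, 15.3°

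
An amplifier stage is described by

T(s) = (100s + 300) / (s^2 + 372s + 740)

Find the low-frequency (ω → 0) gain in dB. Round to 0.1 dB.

T(0) = 300 / 740 ≈ 0.40541
20 log₁₀(0.40541) ≈ -7.84 dB

-7.8 dB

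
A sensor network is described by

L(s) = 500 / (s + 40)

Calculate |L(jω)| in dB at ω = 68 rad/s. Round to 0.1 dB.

16.0 dB

Substitute s = j68:
Numerator: 500 = 500 + j0
Denominator: (j68) + 40 = 40 + j68
|N| = √(500² + 0²) ≈ 500, ∠N ≈ 0.00°
|D| = √(40² + 68²) ≈ 78.892, ∠D ≈ 59.53°
|L| = 500 / 78.892 ≈ 6.3378
Gain = 20 log₁₀(6.3378) ≈ 16.04 dB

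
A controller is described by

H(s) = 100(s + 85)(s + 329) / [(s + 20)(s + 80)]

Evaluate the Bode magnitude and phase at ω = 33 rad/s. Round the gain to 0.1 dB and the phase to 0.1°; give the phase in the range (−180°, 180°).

59.1 dB, -54.3°

At s = jω = j33:
zero (s+85): 85 + j33 → |·| = √(85²+33²) = √8314 ≈ 91.181, ∠ = arctan(33/85) ≈ 21.22°
zero (s+329): 329 + j33 → |·| = √(329²+33²) = √109330 ≈ 330.65, ∠ = arctan(33/329) ≈ 5.73°
pole (s+20): 20 + j33 → |·| = √(20²+33²) = √1489 ≈ 38.588, ∠ = arctan(33/20) ≈ 58.78°
pole (s+80): 80 + j33 → |·| = √(80²+33²) = √7489 ≈ 86.539, ∠ = arctan(33/80) ≈ 22.42°
|H| = 100 · 30149 / 3339.4 ≈ 902.83
Gain = 20 log₁₀(902.83) ≈ 59.11 dB
∠H = 26.95° − 81.20° = -54.25°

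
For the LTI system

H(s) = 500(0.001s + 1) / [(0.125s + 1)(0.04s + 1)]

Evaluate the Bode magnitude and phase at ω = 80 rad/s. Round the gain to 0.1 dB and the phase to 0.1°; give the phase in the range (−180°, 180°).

At ω = 80 rad/s:
zero (1 + j80·0.001) = 1 + j0.08 → |·| ≈ 1.0032, ∠ ≈ 4.57°
pole (1 + j80·0.125) = 1 + j10 → |·| ≈ 10.05, ∠ ≈ 84.29°
pole (1 + j80·0.04) = 1 + j3.2 → |·| ≈ 3.3526, ∠ ≈ 72.65°
|H| = 500 · 1.0032 / (10.05 · 3.3526) ≈ 14.887
Gain = 20 log₁₀(14.887) ≈ 23.46 dB
∠H = (4.57°) − (84.29° + 72.65°) = -152.37°

23.5 dB, -152.4°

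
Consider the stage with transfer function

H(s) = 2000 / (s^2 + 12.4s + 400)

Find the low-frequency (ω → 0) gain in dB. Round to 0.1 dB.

14.0 dB

H(0) = 2000 / 400 = 5
20 log₁₀(5) ≈ 13.98 dB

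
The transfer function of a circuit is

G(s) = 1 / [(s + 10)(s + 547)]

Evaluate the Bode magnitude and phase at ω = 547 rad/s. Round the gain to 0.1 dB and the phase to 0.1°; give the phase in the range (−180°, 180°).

At s = jω = j547:
pole (s+10): 10 + j547 → |·| = √(10²+547²) = √299309 ≈ 547.09, ∠ = arctan(547/10) ≈ 88.95°
pole (s+547): 547 + j547 → |·| = √(547²+547²) = √598418 ≈ 773.57, ∠ = arctan(547/547) ≈ 45.00°
|G| = 1 / 4.2321e+05 ≈ 2.3629e-06
Gain = 20 log₁₀(2.3629e-06) ≈ -112.53 dB
∠G = 0.00° − 133.95° = -133.95°

-112.5 dB, -134.0°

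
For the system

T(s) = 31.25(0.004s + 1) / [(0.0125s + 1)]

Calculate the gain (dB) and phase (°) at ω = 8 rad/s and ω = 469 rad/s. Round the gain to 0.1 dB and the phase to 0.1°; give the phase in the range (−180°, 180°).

At ω = 8 rad/s:
zero (1 + j8·0.004) = 1 + j0.032 → |·| ≈ 1.0005, ∠ ≈ 1.83°
pole (1 + j8·0.0125) = 1 + j0.1 → |·| ≈ 1.005, ∠ ≈ 5.71°
|T| = 31.25 · 1.0005 / (1.005) ≈ 31.11
Gain = 20 log₁₀(31.11) ≈ 29.86 dB
∠T = (1.83°) − (5.71°) = -3.88°

At ω = 469 rad/s:
zero (1 + j469·0.004) = 1 + j1.876 → |·| ≈ 2.1259, ∠ ≈ 61.94°
pole (1 + j469·0.0125) = 1 + j5.8625 → |·| ≈ 5.9472, ∠ ≈ 80.32°
|T| = 31.25 · 2.1259 / (5.9472) ≈ 11.171
Gain = 20 log₁₀(11.171) ≈ 20.96 dB
∠T = (61.94°) − (80.32°) = -18.38°

ω = 8: 29.9 dB, -3.9°; ω = 469: 21.0 dB, -18.4°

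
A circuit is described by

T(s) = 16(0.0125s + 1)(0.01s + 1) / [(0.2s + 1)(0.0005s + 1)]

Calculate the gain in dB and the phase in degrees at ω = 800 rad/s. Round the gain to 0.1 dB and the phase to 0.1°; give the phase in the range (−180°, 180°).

At ω = 800 rad/s:
zero (1 + j800·0.0125) = 1 + j10 → |·| ≈ 10.05, ∠ ≈ 84.29°
zero (1 + j800·0.01) = 1 + j8 → |·| ≈ 8.0623, ∠ ≈ 82.87°
pole (1 + j800·0.2) = 1 + j160 → |·| ≈ 160, ∠ ≈ 89.64°
pole (1 + j800·0.0005) = 1 + j0.4 → |·| ≈ 1.077, ∠ ≈ 21.80°
|T| = 16 · 10.05 · 8.0623 / (160 · 1.077) ≈ 7.5233
Gain = 20 log₁₀(7.5233) ≈ 17.53 dB
∠T = (84.29° + 82.87°) − (89.64° + 21.80°) = 55.72°

17.5 dB, 55.7°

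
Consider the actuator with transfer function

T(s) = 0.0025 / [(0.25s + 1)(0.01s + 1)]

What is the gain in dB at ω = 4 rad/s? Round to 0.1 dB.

At ω = 4 rad/s:
pole (1 + j4·0.25) = 1 + j1 → |·| ≈ 1.4142, ∠ ≈ 45.00°
pole (1 + j4·0.01) = 1 + j0.04 → |·| ≈ 1.0008, ∠ ≈ 2.29°
|T| = 0.0025 · 1 / (1.4142 · 1.0008) ≈ 0.0017664
Gain = 20 log₁₀(0.0017664) ≈ -55.06 dB

-55.1 dB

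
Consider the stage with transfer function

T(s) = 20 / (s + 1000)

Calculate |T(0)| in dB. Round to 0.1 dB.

T(0) = 20 / 1000 = 0.02
20 log₁₀(0.02) ≈ -33.98 dB

-34.0 dB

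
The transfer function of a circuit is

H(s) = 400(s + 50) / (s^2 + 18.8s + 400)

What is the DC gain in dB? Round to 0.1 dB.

34.0 dB

H(0) = 400·50 / 400 = 50
20 log₁₀(50) ≈ 33.98 dB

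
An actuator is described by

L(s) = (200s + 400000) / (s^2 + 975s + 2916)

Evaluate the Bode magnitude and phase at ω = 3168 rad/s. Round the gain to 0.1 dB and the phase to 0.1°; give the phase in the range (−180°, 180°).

-22.9 dB, -105.2°

Substitute s = j3168:
Numerator: 200(j3168) + 400000 = 400000 + j633600
Denominator: (j3168)^2 + 975(j3168) + 2916 = -10033308 + j3088800
|N| = √(400000² + 633600²) ≈ 7.493e+05, ∠N ≈ 57.74°
|D| = √(10033308² + 3088800²) ≈ 1.0498e+07, ∠D ≈ 162.89°
|L| = 7.493e+05 / 1.0498e+07 ≈ 0.071376
Gain = 20 log₁₀(0.071376) ≈ -22.93 dB
∠L = 57.74° − 162.89° = -105.15°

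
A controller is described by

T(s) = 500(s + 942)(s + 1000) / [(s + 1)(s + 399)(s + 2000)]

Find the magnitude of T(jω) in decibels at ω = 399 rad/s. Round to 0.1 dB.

At s = jω = j399:
zero (s+942): 942 + j399 → |·| = √(942²+399²) = √1046565 ≈ 1023, ∠ = arctan(399/942) ≈ 22.96°
zero (s+1000): 1000 + j399 → |·| = √(1000²+399²) = √1159201 ≈ 1076.7, ∠ = arctan(399/1000) ≈ 21.75°
pole (s+1): 1 + j399 → |·| = √(1²+399²) = √159202 ≈ 399, ∠ = arctan(399/1) ≈ 89.86°
pole (s+399): 399 + j399 → |·| = √(399²+399²) = √318402 ≈ 564.27, ∠ = arctan(399/399) ≈ 45.00°
pole (s+2000): 2000 + j399 → |·| = √(2000²+399²) = √4159201 ≈ 2039.4, ∠ = arctan(399/2000) ≈ 11.28°
|T| = 500 · 1.1015e+06 / 4.5916e+08 ≈ 1.1995
Gain = 20 log₁₀(1.1995) ≈ 1.58 dB

1.6 dB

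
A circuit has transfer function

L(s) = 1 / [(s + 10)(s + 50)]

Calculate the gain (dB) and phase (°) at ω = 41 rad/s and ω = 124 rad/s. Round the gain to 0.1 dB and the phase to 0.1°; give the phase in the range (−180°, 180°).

ω = 41: -68.7 dB, -115.6°; ω = 124: -84.4 dB, -153.4°

At s = jω = j41:
pole (s+10): 10 + j41 → |·| = √(10²+41²) = √1781 ≈ 42.202, ∠ = arctan(41/10) ≈ 76.29°
pole (s+50): 50 + j41 → |·| = √(50²+41²) = √4181 ≈ 64.661, ∠ = arctan(41/50) ≈ 39.35°
|L| = 1 / 2728.8 ≈ 0.00036646
Gain = 20 log₁₀(0.00036646) ≈ -68.72 dB
∠L = 0.00° − 115.64° = -115.64°

At s = jω = j124:
pole (s+10): 10 + j124 → |·| = √(10²+124²) = √15476 ≈ 124.4, ∠ = arctan(124/10) ≈ 85.39°
pole (s+50): 50 + j124 → |·| = √(50²+124²) = √17876 ≈ 133.7, ∠ = arctan(124/50) ≈ 68.04°
|L| = 1 / 16632 ≈ 6.0125e-05
Gain = 20 log₁₀(6.0125e-05) ≈ -84.42 dB
∠L = 0.00° − 153.43° = -153.43°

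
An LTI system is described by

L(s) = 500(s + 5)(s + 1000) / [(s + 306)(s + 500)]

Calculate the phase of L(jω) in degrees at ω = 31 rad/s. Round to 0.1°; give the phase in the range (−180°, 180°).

At s = jω = j31:
zero (s+5): 5 + j31 → |·| = √(5²+31²) = √986 ≈ 31.401, ∠ = arctan(31/5) ≈ 80.84°
zero (s+1000): 1000 + j31 → |·| = √(1000²+31²) = √1000961 ≈ 1000.5, ∠ = arctan(31/1000) ≈ 1.78°
pole (s+306): 306 + j31 → |·| = √(306²+31²) = √94597 ≈ 307.57, ∠ = arctan(31/306) ≈ 5.78°
pole (s+500): 500 + j31 → |·| = √(500²+31²) = √250961 ≈ 500.96, ∠ = arctan(31/500) ≈ 3.55°
∠L = 82.62° − 9.33° = 73.29°

73.3°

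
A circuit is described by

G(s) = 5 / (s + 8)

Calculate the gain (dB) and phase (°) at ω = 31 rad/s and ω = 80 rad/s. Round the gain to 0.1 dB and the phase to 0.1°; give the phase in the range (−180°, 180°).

At s = jω = j31:
pole (s+8): 8 + j31 → |·| = √(8²+31²) = √1025 ≈ 32.016, ∠ = arctan(31/8) ≈ 75.53°
|G| = 5 / 32.016 ≈ 0.15617
Gain = 20 log₁₀(0.15617) ≈ -16.13 dB
∠G = 0.00° − 75.53° = -75.53°

At s = jω = j80:
pole (s+8): 8 + j80 → |·| = √(8²+80²) = √6464 ≈ 80.399, ∠ = arctan(80/8) ≈ 84.29°
|G| = 5 / 80.399 ≈ 0.06219
Gain = 20 log₁₀(0.06219) ≈ -24.13 dB
∠G = 0.00° − 84.29° = -84.29°

ω = 31: -16.1 dB, -75.5°; ω = 80: -24.1 dB, -84.3°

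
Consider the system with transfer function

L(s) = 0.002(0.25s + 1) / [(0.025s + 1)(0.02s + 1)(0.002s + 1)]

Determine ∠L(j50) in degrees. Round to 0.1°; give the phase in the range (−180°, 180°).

At ω = 50 rad/s:
zero (1 + j50·0.25) = 1 + j12.5 → |·| ≈ 12.54, ∠ ≈ 85.43°
pole (1 + j50·0.025) = 1 + j1.25 → |·| ≈ 1.6008, ∠ ≈ 51.34°
pole (1 + j50·0.02) = 1 + j1 → |·| ≈ 1.4142, ∠ ≈ 45.00°
pole (1 + j50·0.002) = 1 + j0.1 → |·| ≈ 1.005, ∠ ≈ 5.71°
∠L = (85.43°) − (51.34° + 45.00° + 5.71°) = -16.62°

-16.6°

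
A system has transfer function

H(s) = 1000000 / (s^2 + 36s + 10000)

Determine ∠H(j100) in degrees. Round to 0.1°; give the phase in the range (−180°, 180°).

At s = jω = j100:
quadratic: (j100)² + 36·j100 + 10000 = 0 + j3600 → |·| ≈ 3600, ∠ ≈ 90.00°
∠H = 0.00° − 90.00° = -90.00°

-90.0°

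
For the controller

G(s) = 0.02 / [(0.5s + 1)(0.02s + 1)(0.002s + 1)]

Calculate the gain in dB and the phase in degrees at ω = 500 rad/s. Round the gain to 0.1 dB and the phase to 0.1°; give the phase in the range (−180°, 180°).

At ω = 500 rad/s:
pole (1 + j500·0.5) = 1 + j250 → |·| ≈ 250, ∠ ≈ 89.77°
pole (1 + j500·0.02) = 1 + j10 → |·| ≈ 10.05, ∠ ≈ 84.29°
pole (1 + j500·0.002) = 1 + j1 → |·| ≈ 1.4142, ∠ ≈ 45.00°
|G| = 0.02 · 1 / (250 · 10.05 · 1.4142) ≈ 5.6288e-06
Gain = 20 log₁₀(5.6288e-06) ≈ -104.99 dB
∠G = (0°) − (89.77° + 84.29° + 45.00°) = -219.06° ≡ 140.94° (principal value)

-105.0 dB, 140.9°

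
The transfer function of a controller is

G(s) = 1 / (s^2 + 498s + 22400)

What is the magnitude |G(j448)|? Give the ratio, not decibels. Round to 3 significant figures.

3.50e-06

Substitute s = j448:
Numerator: 1 = 1 + j0
Denominator: (j448)^2 + 498(j448) + 22400 = -178304 + j223104
|N| = √(1² + 0²) ≈ 1, ∠N ≈ 0.00°
|D| = √(178304² + 223104²) ≈ 2.856e+05, ∠D ≈ 128.63°
|G| = 1 / 2.856e+05 ≈ 3.5014e-06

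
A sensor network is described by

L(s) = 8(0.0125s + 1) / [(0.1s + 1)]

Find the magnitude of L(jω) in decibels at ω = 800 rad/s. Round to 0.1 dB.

0.0 dB

At ω = 800 rad/s:
zero (1 + j800·0.0125) = 1 + j10 → |·| ≈ 10.05, ∠ ≈ 84.29°
pole (1 + j800·0.1) = 1 + j80 → |·| ≈ 80.006, ∠ ≈ 89.28°
|L| = 8 · 10.05 / (80.006) ≈ 1.0049
Gain = 20 log₁₀(1.0049) ≈ 0.04 dB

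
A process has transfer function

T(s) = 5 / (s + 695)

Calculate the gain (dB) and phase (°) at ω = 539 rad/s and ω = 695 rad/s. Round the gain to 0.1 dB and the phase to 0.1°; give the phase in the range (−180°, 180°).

ω = 539: -44.9 dB, -37.8°; ω = 695: -45.9 dB, -45.0°

At s = jω = j539:
pole (s+695): 695 + j539 → |·| = √(695²+539²) = √773546 ≈ 879.51, ∠ = arctan(539/695) ≈ 37.79°
|T| = 5 / 879.51 ≈ 0.005685
Gain = 20 log₁₀(0.005685) ≈ -44.91 dB
∠T = 0.00° − 37.79° = -37.79°

At s = jω = j695:
pole (s+695): 695 + j695 → |·| = √(695²+695²) = √966050 ≈ 982.88, ∠ = arctan(695/695) ≈ 45.00°
|T| = 5 / 982.88 ≈ 0.0050871
Gain = 20 log₁₀(0.0050871) ≈ -45.87 dB
∠T = 0.00° − 45.00° = -45.00°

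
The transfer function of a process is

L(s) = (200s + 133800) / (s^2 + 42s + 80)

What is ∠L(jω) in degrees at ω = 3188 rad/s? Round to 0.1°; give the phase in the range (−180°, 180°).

Substitute s = j3188:
Numerator: 200(j3188) + 133800 = 133800 + j637600
Denominator: (j3188)^2 + 42(j3188) + 80 = -10163264 + j133896
|N| = √(133800² + 637600²) ≈ 6.5149e+05, ∠N ≈ 78.15°
|D| = √(10163264² + 133896²) ≈ 1.0164e+07, ∠D ≈ 179.25°
∠L = 78.15° − 179.25° = -101.10°

-101.1°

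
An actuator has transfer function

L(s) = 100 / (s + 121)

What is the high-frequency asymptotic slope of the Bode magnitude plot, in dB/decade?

Each pole contributes −20 dB/decade at high frequency; each zero contributes +20 dB/decade.
Net: 0 zero(s) − 1 pole(s) → -20 dB/decade.

-20 dB/decade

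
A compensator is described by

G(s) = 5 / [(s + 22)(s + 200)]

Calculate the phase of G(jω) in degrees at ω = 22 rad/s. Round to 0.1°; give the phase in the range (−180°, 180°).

-51.3°

At s = jω = j22:
pole (s+22): 22 + j22 → |·| = √(22²+22²) = √968 ≈ 31.113, ∠ = arctan(22/22) ≈ 45.00°
pole (s+200): 200 + j22 → |·| = √(200²+22²) = √40484 ≈ 201.21, ∠ = arctan(22/200) ≈ 6.28°
∠G = 0.00° − 51.28° = -51.28°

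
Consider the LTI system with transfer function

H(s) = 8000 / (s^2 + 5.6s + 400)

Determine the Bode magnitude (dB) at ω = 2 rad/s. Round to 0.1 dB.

26.1 dB

At s = jω = j2:
quadratic: (j2)² + 5.6·j2 + 400 = 396 + j11.2 → |·| ≈ 396.16, ∠ ≈ 1.62°
|H| = 8000 / 396.16 ≈ 20.194
Gain = 20 log₁₀(20.194) ≈ 26.10 dB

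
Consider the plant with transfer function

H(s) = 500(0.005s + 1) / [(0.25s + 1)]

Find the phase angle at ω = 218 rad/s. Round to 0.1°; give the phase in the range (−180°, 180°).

At ω = 218 rad/s:
zero (1 + j218·0.005) = 1 + j1.09 → |·| ≈ 1.4792, ∠ ≈ 47.47°
pole (1 + j218·0.25) = 1 + j54.5 → |·| ≈ 54.509, ∠ ≈ 88.95°
∠H = (47.47°) − (88.95°) = -41.48°

-41.5°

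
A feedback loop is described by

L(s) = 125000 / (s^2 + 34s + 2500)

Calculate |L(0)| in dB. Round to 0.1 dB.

L(0) = 125000 / 2500 = 50
20 log₁₀(50) ≈ 33.98 dB

34.0 dB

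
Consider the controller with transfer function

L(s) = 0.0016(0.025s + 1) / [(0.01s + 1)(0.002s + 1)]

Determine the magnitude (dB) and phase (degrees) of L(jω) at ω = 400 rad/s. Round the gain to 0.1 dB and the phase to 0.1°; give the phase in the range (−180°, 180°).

-50.3 dB, -30.3°

At ω = 400 rad/s:
zero (1 + j400·0.025) = 1 + j10 → |·| ≈ 10.05, ∠ ≈ 84.29°
pole (1 + j400·0.01) = 1 + j4 → |·| ≈ 4.1231, ∠ ≈ 75.96°
pole (1 + j400·0.002) = 1 + j0.8 → |·| ≈ 1.2806, ∠ ≈ 38.66°
|L| = 0.0016 · 10.05 / (4.1231 · 1.2806) ≈ 0.0030454
Gain = 20 log₁₀(0.0030454) ≈ -50.33 dB
∠L = (84.29°) − (75.96° + 38.66°) = -30.33°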